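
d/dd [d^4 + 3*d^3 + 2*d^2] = d*(4*d^2 + 9*d + 4)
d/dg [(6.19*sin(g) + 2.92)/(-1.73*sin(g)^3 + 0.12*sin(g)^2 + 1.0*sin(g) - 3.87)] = (21.4174*sin(g)^3 + 14.412*sin(g)^2 - 0.7008*sin(g) - 26.8753)*cos(g)/(2.9929*sin(g)^6 - 0.4152*sin(g)^5 - 3.4456*sin(g)^4 + 13.6302*sin(g)^3 + 0.0712*sin(g)^2 - 7.74*sin(g) + 14.9769)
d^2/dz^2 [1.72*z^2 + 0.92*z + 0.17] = 3.44000000000000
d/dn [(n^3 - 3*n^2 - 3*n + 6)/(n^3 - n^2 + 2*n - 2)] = (2*n^4 + 10*n^3 - 33*n^2 + 24*n - 6)/(n^6 - 2*n^5 + 5*n^4 - 8*n^3 + 8*n^2 - 8*n + 4)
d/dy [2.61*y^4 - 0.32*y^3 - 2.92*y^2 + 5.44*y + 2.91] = 10.44*y^3 - 0.96*y^2 - 5.84*y + 5.44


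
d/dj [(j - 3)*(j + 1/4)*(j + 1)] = 3*j^2 - 7*j/2 - 7/2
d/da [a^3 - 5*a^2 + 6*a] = 3*a^2 - 10*a + 6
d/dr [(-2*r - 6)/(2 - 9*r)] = -58/(9*r - 2)^2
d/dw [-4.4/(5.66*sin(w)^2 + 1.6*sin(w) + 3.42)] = (49.808*sin(w) + 7.04)*cos(w)/(5.66*sin(w)^2 + 1.6*sin(w) + 3.42)^2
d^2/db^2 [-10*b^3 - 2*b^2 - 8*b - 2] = -60*b - 4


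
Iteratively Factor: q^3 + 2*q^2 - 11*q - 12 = (q - 3)*(q^2 + 5*q + 4) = (q - 3)*(q + 1)*(q + 4)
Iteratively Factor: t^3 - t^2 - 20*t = (t + 4)*(t^2 - 5*t) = t*(t + 4)*(t - 5)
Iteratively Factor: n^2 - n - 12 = (n + 3)*(n - 4)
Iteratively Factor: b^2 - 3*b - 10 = (b - 5)*(b + 2)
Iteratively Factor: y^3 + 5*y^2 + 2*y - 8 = (y + 4)*(y^2 + y - 2) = (y + 2)*(y + 4)*(y - 1)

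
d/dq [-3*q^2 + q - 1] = 1 - 6*q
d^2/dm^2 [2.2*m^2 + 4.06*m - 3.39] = 4.40000000000000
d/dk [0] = 0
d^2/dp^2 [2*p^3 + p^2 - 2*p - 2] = 12*p + 2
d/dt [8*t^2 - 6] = 16*t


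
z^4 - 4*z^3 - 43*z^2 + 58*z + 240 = (z - 8)*(z - 3)*(z + 2)*(z + 5)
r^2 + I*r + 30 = (r - 5*I)*(r + 6*I)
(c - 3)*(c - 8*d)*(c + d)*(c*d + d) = c^4*d - 7*c^3*d^2 - 2*c^3*d - 8*c^2*d^3 + 14*c^2*d^2 - 3*c^2*d + 16*c*d^3 + 21*c*d^2 + 24*d^3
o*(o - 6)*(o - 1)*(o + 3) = o^4 - 4*o^3 - 15*o^2 + 18*o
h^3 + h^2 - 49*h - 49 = (h - 7)*(h + 1)*(h + 7)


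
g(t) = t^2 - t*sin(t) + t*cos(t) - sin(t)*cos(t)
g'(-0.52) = 0.01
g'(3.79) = 12.43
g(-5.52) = 29.80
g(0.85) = 0.15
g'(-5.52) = -3.25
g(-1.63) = 1.07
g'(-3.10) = -11.38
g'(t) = -t*sin(t) - t*cos(t) + 2*t + sin(t)^2 - sin(t) - cos(t)^2 + cos(t)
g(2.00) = 1.73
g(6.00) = 43.71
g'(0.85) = 0.54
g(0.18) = 0.00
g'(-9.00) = -31.07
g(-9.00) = 85.12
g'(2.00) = 2.34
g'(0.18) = 0.02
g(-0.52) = -0.01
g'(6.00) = 8.31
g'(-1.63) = -3.05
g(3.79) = 13.15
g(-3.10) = 12.54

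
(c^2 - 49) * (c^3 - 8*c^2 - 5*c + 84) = c^5 - 8*c^4 - 54*c^3 + 476*c^2 + 245*c - 4116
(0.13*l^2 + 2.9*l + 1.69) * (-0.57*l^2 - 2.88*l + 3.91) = -0.0741*l^4 - 2.0274*l^3 - 8.807*l^2 + 6.4718*l + 6.6079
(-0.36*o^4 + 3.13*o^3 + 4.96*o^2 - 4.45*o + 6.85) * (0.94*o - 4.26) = -0.3384*o^5 + 4.4758*o^4 - 8.6714*o^3 - 25.3126*o^2 + 25.396*o - 29.181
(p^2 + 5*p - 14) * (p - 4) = p^3 + p^2 - 34*p + 56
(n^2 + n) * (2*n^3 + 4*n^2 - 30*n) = 2*n^5 + 6*n^4 - 26*n^3 - 30*n^2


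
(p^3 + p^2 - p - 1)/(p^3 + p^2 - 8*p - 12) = (p^3 + p^2 - p - 1)/(p^3 + p^2 - 8*p - 12)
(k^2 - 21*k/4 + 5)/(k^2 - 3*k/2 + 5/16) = 4*(k - 4)/(4*k - 1)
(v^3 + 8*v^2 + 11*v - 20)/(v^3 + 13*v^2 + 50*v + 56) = (v^2 + 4*v - 5)/(v^2 + 9*v + 14)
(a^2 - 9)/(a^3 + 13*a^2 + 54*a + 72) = (a - 3)/(a^2 + 10*a + 24)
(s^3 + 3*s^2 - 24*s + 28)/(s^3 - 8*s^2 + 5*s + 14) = (s^2 + 5*s - 14)/(s^2 - 6*s - 7)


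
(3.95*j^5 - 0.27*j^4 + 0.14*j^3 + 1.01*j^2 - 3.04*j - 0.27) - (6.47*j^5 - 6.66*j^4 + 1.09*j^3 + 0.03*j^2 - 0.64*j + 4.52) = -2.52*j^5 + 6.39*j^4 - 0.95*j^3 + 0.98*j^2 - 2.4*j - 4.79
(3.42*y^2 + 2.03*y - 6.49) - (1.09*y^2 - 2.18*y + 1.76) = 2.33*y^2 + 4.21*y - 8.25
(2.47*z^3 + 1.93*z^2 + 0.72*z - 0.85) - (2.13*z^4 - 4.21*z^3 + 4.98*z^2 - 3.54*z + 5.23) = -2.13*z^4 + 6.68*z^3 - 3.05*z^2 + 4.26*z - 6.08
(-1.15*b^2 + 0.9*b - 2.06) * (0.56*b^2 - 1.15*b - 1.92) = -0.644*b^4 + 1.8265*b^3 + 0.0193999999999996*b^2 + 0.641*b + 3.9552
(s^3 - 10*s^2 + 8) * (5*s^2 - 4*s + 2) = 5*s^5 - 54*s^4 + 42*s^3 + 20*s^2 - 32*s + 16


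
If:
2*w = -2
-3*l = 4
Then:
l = -4/3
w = -1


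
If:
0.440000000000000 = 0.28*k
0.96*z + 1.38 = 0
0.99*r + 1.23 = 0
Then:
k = 1.57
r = -1.24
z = -1.44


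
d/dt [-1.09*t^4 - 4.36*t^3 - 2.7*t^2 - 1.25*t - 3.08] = -4.36*t^3 - 13.08*t^2 - 5.4*t - 1.25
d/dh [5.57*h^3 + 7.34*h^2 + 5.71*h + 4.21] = 16.71*h^2 + 14.68*h + 5.71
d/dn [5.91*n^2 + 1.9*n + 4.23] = 11.82*n + 1.9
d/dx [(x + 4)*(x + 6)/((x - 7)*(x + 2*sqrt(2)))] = (-(x - 7)*(x + 4)*(x + 6) + 2*(x - 7)*(x + 5)*(x + 2*sqrt(2)) - (x + 4)*(x + 6)*(x + 2*sqrt(2)))/((x - 7)^2*(x + 2*sqrt(2))^2)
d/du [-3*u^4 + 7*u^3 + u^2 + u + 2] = -12*u^3 + 21*u^2 + 2*u + 1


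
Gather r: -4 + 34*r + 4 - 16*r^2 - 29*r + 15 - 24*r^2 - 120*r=-40*r^2 - 115*r + 15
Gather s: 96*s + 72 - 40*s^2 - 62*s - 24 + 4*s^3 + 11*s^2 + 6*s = 4*s^3 - 29*s^2 + 40*s + 48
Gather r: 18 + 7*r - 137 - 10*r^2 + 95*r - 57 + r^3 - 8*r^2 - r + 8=r^3 - 18*r^2 + 101*r - 168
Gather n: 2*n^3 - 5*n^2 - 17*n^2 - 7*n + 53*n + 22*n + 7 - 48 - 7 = 2*n^3 - 22*n^2 + 68*n - 48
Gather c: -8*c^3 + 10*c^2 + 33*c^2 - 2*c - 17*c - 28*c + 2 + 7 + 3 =-8*c^3 + 43*c^2 - 47*c + 12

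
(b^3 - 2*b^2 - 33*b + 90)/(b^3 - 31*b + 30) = (b - 3)/(b - 1)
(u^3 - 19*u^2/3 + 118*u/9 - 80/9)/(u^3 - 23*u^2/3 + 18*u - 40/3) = (u - 8/3)/(u - 4)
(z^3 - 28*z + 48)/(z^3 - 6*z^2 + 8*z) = (z + 6)/z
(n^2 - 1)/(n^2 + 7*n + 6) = (n - 1)/(n + 6)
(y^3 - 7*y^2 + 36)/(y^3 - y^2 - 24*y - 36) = (y - 3)/(y + 3)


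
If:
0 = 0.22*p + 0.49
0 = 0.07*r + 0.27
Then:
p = -2.23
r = -3.86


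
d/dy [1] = 0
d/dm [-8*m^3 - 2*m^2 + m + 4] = -24*m^2 - 4*m + 1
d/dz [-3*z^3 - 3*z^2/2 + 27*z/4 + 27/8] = -9*z^2 - 3*z + 27/4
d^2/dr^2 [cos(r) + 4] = -cos(r)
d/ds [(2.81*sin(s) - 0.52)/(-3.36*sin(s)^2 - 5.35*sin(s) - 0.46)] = (9.4416*sin(s)^2 - 3.4944*sin(s) - 4.0746)*cos(s)/(11.2896*sin(s)^4 + 35.952*sin(s)^3 + 31.7137*sin(s)^2 + 4.922*sin(s) + 0.2116)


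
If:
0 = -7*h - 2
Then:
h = -2/7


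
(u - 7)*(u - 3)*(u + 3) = u^3 - 7*u^2 - 9*u + 63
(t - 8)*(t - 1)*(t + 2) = t^3 - 7*t^2 - 10*t + 16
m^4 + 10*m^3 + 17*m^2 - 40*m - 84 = (m - 2)*(m + 2)*(m + 3)*(m + 7)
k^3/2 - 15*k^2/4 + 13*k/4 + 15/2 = (k/2 + 1/2)*(k - 6)*(k - 5/2)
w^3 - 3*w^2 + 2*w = w*(w - 2)*(w - 1)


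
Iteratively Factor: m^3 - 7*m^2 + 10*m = (m)*(m^2 - 7*m + 10) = m*(m - 5)*(m - 2)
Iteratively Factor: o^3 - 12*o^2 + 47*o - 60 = (o - 5)*(o^2 - 7*o + 12) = (o - 5)*(o - 3)*(o - 4)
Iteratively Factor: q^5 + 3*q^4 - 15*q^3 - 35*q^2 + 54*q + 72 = (q + 1)*(q^4 + 2*q^3 - 17*q^2 - 18*q + 72) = (q + 1)*(q + 4)*(q^3 - 2*q^2 - 9*q + 18) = (q + 1)*(q + 3)*(q + 4)*(q^2 - 5*q + 6) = (q - 3)*(q + 1)*(q + 3)*(q + 4)*(q - 2)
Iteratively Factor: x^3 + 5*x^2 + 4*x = (x + 4)*(x^2 + x) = x*(x + 4)*(x + 1)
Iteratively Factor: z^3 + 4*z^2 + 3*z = (z + 3)*(z^2 + z) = z*(z + 3)*(z + 1)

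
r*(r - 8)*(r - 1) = r^3 - 9*r^2 + 8*r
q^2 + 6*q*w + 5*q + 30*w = (q + 5)*(q + 6*w)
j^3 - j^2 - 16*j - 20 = (j - 5)*(j + 2)^2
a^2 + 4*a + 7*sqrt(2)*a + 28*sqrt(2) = (a + 4)*(a + 7*sqrt(2))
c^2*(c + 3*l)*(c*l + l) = c^4*l + 3*c^3*l^2 + c^3*l + 3*c^2*l^2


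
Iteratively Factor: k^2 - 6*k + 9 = (k - 3)*(k - 3)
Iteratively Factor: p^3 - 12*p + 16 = (p + 4)*(p^2 - 4*p + 4) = (p - 2)*(p + 4)*(p - 2)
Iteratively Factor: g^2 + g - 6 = (g + 3)*(g - 2)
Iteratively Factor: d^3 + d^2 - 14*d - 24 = (d - 4)*(d^2 + 5*d + 6) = (d - 4)*(d + 3)*(d + 2)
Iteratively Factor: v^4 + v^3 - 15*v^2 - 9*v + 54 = (v + 3)*(v^3 - 2*v^2 - 9*v + 18) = (v + 3)^2*(v^2 - 5*v + 6) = (v - 3)*(v + 3)^2*(v - 2)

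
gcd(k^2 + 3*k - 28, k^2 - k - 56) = k + 7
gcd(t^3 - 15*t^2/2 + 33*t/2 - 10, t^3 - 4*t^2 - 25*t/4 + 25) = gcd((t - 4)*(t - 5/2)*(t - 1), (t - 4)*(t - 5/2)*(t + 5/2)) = t^2 - 13*t/2 + 10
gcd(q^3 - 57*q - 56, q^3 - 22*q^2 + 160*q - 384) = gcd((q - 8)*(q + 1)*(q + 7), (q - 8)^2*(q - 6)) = q - 8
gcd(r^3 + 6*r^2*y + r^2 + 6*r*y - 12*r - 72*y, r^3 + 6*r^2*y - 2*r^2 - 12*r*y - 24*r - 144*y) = r^2 + 6*r*y + 4*r + 24*y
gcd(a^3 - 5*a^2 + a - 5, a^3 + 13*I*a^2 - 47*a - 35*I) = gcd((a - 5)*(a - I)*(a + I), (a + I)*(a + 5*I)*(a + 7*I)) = a + I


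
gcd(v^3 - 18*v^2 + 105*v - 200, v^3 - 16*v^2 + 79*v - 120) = v^2 - 13*v + 40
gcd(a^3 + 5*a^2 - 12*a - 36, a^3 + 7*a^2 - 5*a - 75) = a - 3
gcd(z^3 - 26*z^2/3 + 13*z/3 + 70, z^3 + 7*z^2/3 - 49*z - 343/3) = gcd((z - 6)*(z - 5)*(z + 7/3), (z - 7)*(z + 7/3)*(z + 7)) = z + 7/3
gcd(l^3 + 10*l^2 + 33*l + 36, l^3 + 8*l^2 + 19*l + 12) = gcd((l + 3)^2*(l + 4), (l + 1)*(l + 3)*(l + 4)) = l^2 + 7*l + 12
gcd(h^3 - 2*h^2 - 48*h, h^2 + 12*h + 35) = 1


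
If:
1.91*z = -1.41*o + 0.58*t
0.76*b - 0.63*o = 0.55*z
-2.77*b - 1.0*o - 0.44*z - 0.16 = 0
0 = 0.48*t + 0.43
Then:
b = -0.10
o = 0.34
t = -0.90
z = -0.52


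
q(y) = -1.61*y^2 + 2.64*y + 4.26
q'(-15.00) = 50.94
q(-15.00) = -397.59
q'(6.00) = -16.68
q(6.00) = -37.86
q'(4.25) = -11.04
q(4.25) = -13.60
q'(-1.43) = 7.24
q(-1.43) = -2.81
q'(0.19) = 2.03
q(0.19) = 4.70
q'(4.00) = -10.24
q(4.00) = -10.94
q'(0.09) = 2.35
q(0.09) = 4.48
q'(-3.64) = 14.36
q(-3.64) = -26.68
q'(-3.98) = 15.46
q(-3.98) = -31.75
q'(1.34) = -1.67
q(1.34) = 4.91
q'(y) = 2.64 - 3.22*y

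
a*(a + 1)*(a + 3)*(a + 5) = a^4 + 9*a^3 + 23*a^2 + 15*a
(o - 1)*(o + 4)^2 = o^3 + 7*o^2 + 8*o - 16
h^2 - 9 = (h - 3)*(h + 3)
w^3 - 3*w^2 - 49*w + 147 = (w - 7)*(w - 3)*(w + 7)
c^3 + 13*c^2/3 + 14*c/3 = c*(c + 2)*(c + 7/3)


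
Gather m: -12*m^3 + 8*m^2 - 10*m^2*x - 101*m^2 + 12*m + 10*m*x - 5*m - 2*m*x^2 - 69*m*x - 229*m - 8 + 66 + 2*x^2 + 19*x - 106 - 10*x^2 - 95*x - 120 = -12*m^3 + m^2*(-10*x - 93) + m*(-2*x^2 - 59*x - 222) - 8*x^2 - 76*x - 168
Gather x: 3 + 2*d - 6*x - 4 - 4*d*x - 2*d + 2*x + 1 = x*(-4*d - 4)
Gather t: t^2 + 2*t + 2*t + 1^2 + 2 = t^2 + 4*t + 3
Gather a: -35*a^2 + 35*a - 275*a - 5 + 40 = -35*a^2 - 240*a + 35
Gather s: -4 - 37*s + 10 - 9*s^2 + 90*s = -9*s^2 + 53*s + 6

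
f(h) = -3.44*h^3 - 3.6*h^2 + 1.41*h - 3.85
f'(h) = -10.32*h^2 - 7.2*h + 1.41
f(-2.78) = 38.32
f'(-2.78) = -58.33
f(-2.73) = 35.46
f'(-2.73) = -55.85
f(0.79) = -6.68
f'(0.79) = -10.72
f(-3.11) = 60.42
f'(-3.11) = -76.01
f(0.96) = -8.86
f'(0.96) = -15.01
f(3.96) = -268.34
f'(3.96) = -188.94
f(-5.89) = 565.87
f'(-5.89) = -314.20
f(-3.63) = 108.14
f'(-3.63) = -108.44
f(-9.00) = 2199.62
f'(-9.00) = -769.71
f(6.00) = -868.03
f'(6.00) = -413.31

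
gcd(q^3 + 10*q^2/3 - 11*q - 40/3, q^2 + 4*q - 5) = q + 5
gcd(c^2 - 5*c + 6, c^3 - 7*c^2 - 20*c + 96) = c - 3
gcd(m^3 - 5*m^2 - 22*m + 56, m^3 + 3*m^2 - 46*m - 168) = m^2 - 3*m - 28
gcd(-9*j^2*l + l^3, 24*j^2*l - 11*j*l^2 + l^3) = 3*j*l - l^2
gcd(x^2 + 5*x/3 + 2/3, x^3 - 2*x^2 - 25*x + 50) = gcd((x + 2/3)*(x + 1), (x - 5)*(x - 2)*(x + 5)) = 1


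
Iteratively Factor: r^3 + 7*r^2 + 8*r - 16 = (r + 4)*(r^2 + 3*r - 4) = (r - 1)*(r + 4)*(r + 4)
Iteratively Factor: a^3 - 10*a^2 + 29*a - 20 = (a - 4)*(a^2 - 6*a + 5) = (a - 5)*(a - 4)*(a - 1)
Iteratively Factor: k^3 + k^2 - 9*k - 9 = (k + 1)*(k^2 - 9) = (k - 3)*(k + 1)*(k + 3)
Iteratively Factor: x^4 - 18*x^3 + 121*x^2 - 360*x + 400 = (x - 5)*(x^3 - 13*x^2 + 56*x - 80) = (x - 5)*(x - 4)*(x^2 - 9*x + 20) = (x - 5)^2*(x - 4)*(x - 4)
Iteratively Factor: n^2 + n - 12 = (n - 3)*(n + 4)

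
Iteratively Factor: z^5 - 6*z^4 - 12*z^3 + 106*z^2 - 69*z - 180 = (z - 5)*(z^4 - z^3 - 17*z^2 + 21*z + 36) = (z - 5)*(z + 1)*(z^3 - 2*z^2 - 15*z + 36) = (z - 5)*(z + 1)*(z + 4)*(z^2 - 6*z + 9) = (z - 5)*(z - 3)*(z + 1)*(z + 4)*(z - 3)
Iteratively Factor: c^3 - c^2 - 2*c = (c + 1)*(c^2 - 2*c) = (c - 2)*(c + 1)*(c)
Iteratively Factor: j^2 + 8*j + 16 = (j + 4)*(j + 4)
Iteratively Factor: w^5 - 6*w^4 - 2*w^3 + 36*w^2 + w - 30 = (w - 1)*(w^4 - 5*w^3 - 7*w^2 + 29*w + 30) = (w - 5)*(w - 1)*(w^3 - 7*w - 6) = (w - 5)*(w - 1)*(w + 2)*(w^2 - 2*w - 3) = (w - 5)*(w - 1)*(w + 1)*(w + 2)*(w - 3)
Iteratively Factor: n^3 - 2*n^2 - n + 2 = (n - 2)*(n^2 - 1) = (n - 2)*(n + 1)*(n - 1)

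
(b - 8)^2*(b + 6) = b^3 - 10*b^2 - 32*b + 384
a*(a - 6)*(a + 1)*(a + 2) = a^4 - 3*a^3 - 16*a^2 - 12*a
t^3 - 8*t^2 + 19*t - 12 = (t - 4)*(t - 3)*(t - 1)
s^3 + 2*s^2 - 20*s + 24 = (s - 2)^2*(s + 6)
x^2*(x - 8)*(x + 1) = x^4 - 7*x^3 - 8*x^2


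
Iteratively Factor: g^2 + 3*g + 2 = (g + 2)*(g + 1)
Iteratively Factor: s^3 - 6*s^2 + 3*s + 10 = (s - 2)*(s^2 - 4*s - 5) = (s - 5)*(s - 2)*(s + 1)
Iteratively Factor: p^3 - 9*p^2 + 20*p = (p)*(p^2 - 9*p + 20) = p*(p - 4)*(p - 5)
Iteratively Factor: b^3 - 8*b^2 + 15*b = (b)*(b^2 - 8*b + 15) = b*(b - 3)*(b - 5)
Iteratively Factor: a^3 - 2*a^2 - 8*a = (a - 4)*(a^2 + 2*a) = a*(a - 4)*(a + 2)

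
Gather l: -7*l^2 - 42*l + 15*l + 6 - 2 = -7*l^2 - 27*l + 4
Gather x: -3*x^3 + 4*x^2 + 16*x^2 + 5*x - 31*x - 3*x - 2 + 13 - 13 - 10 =-3*x^3 + 20*x^2 - 29*x - 12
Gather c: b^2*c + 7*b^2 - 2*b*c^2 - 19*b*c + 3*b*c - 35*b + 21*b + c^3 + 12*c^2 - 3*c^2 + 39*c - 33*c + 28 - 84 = 7*b^2 - 14*b + c^3 + c^2*(9 - 2*b) + c*(b^2 - 16*b + 6) - 56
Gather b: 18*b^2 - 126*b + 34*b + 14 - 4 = 18*b^2 - 92*b + 10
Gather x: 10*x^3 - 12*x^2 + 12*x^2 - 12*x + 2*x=10*x^3 - 10*x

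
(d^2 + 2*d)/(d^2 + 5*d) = (d + 2)/(d + 5)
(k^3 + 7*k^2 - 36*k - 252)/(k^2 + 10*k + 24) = (k^2 + k - 42)/(k + 4)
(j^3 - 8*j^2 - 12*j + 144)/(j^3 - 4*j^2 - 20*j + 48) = (j - 6)/(j - 2)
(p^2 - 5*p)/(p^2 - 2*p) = (p - 5)/(p - 2)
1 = 1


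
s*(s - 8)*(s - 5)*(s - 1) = s^4 - 14*s^3 + 53*s^2 - 40*s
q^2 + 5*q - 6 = (q - 1)*(q + 6)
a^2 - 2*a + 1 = (a - 1)^2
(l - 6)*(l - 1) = l^2 - 7*l + 6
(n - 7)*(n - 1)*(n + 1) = n^3 - 7*n^2 - n + 7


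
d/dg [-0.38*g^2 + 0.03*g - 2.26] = 0.03 - 0.76*g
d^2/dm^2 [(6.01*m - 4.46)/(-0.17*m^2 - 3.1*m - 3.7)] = (-(0.34*m + 3.1)*(0.68*m + 6.2)*(6.01*m - 4.46) + (6.1302*m + 35.7456)*(0.17*m^2 + 3.1*m + 3.7))/(0.17*m^2 + 3.1*m + 3.7)^3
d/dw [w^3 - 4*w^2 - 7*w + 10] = 3*w^2 - 8*w - 7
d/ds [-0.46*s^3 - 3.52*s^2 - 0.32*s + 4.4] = -1.38*s^2 - 7.04*s - 0.32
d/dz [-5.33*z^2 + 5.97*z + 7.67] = 5.97 - 10.66*z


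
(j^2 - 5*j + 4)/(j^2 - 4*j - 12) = (-j^2 + 5*j - 4)/(-j^2 + 4*j + 12)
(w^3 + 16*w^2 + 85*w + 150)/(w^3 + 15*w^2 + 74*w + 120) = (w + 5)/(w + 4)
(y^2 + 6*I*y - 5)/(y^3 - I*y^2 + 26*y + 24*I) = (y + 5*I)/(y^2 - 2*I*y + 24)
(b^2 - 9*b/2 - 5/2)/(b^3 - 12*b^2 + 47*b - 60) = (b + 1/2)/(b^2 - 7*b + 12)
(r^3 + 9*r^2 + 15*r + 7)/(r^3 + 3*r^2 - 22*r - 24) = (r^2 + 8*r + 7)/(r^2 + 2*r - 24)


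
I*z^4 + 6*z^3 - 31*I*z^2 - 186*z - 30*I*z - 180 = (z - 6)*(z + 5)*(z - 6*I)*(I*z + I)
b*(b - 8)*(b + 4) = b^3 - 4*b^2 - 32*b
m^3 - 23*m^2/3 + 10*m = m*(m - 6)*(m - 5/3)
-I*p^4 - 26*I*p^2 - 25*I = (p - 5*I)*(p - I)*(p + 5*I)*(-I*p + 1)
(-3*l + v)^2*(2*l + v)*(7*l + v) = 126*l^4 - 3*l^3*v - 31*l^2*v^2 + 3*l*v^3 + v^4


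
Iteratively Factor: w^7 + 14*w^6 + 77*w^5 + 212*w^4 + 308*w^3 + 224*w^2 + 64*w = (w + 4)*(w^6 + 10*w^5 + 37*w^4 + 64*w^3 + 52*w^2 + 16*w) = (w + 1)*(w + 4)*(w^5 + 9*w^4 + 28*w^3 + 36*w^2 + 16*w) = (w + 1)*(w + 4)^2*(w^4 + 5*w^3 + 8*w^2 + 4*w) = (w + 1)*(w + 2)*(w + 4)^2*(w^3 + 3*w^2 + 2*w) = (w + 1)*(w + 2)^2*(w + 4)^2*(w^2 + w) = (w + 1)^2*(w + 2)^2*(w + 4)^2*(w)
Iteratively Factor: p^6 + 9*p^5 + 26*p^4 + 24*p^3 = (p + 4)*(p^5 + 5*p^4 + 6*p^3) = p*(p + 4)*(p^4 + 5*p^3 + 6*p^2) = p*(p + 3)*(p + 4)*(p^3 + 2*p^2) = p*(p + 2)*(p + 3)*(p + 4)*(p^2) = p^2*(p + 2)*(p + 3)*(p + 4)*(p)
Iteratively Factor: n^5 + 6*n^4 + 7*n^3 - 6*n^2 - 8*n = (n + 4)*(n^4 + 2*n^3 - n^2 - 2*n) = (n + 2)*(n + 4)*(n^3 - n) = n*(n + 2)*(n + 4)*(n^2 - 1) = n*(n + 1)*(n + 2)*(n + 4)*(n - 1)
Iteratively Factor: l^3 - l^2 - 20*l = (l)*(l^2 - l - 20) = l*(l - 5)*(l + 4)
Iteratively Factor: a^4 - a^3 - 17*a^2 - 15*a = (a)*(a^3 - a^2 - 17*a - 15) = a*(a + 1)*(a^2 - 2*a - 15) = a*(a + 1)*(a + 3)*(a - 5)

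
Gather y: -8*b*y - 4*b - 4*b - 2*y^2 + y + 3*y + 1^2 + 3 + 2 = -8*b - 2*y^2 + y*(4 - 8*b) + 6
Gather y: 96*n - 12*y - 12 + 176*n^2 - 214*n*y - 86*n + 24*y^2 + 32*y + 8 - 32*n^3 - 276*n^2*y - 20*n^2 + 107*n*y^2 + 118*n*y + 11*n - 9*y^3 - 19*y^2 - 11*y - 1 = -32*n^3 + 156*n^2 + 21*n - 9*y^3 + y^2*(107*n + 5) + y*(-276*n^2 - 96*n + 9) - 5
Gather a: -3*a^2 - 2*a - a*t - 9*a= -3*a^2 + a*(-t - 11)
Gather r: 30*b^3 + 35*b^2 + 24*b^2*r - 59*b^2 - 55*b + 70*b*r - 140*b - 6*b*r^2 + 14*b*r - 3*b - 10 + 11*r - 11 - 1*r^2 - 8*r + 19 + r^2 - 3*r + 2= 30*b^3 - 24*b^2 - 6*b*r^2 - 198*b + r*(24*b^2 + 84*b)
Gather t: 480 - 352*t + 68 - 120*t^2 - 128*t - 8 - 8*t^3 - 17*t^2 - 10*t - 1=-8*t^3 - 137*t^2 - 490*t + 539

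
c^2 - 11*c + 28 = (c - 7)*(c - 4)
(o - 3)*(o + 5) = o^2 + 2*o - 15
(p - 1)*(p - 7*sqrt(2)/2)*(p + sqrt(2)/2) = p^3 - 3*sqrt(2)*p^2 - p^2 - 7*p/2 + 3*sqrt(2)*p + 7/2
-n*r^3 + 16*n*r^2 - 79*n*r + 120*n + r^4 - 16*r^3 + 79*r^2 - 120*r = (-n + r)*(r - 8)*(r - 5)*(r - 3)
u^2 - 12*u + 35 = (u - 7)*(u - 5)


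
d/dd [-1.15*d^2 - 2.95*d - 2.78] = -2.3*d - 2.95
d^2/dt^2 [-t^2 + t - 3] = -2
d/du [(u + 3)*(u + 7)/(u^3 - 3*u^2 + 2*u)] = (-u^4 - 20*u^3 - 31*u^2 + 126*u - 42)/(u^2*(u^4 - 6*u^3 + 13*u^2 - 12*u + 4))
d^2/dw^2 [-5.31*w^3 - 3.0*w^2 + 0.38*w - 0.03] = -31.86*w - 6.0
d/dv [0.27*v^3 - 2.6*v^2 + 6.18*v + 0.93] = 0.81*v^2 - 5.2*v + 6.18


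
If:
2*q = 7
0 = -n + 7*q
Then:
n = 49/2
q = 7/2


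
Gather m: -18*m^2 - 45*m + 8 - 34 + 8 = -18*m^2 - 45*m - 18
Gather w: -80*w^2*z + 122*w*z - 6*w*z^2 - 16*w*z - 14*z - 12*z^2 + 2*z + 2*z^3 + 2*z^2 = -80*w^2*z + w*(-6*z^2 + 106*z) + 2*z^3 - 10*z^2 - 12*z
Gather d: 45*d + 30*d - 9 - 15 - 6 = 75*d - 30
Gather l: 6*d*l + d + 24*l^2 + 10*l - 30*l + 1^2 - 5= d + 24*l^2 + l*(6*d - 20) - 4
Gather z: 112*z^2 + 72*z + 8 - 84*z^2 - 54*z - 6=28*z^2 + 18*z + 2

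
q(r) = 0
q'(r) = 0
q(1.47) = 0.00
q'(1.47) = 0.00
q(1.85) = 0.00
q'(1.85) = 0.00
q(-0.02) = 0.00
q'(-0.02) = 0.00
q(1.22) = 0.00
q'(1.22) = 0.00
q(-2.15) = 0.00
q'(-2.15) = 0.00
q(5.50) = 0.00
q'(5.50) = 0.00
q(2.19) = 0.00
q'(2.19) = 0.00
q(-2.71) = 0.00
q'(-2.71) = 0.00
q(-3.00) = 0.00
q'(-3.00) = 0.00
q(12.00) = 0.00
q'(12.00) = 0.00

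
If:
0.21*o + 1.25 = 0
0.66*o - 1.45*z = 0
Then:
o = -5.95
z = -2.71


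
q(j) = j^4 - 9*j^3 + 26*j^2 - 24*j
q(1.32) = -4.04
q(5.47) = 68.92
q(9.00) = 1890.00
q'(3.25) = -2.88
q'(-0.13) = -31.23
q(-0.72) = 34.39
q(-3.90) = 1254.28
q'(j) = 4*j^3 - 27*j^2 + 52*j - 24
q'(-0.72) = -76.93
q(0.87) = -6.55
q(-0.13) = 3.58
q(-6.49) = 5485.22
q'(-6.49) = -2592.16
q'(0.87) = 3.44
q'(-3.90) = -874.75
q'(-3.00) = -531.00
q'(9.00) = 1173.00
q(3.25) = -0.76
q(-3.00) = 630.00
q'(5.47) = 107.24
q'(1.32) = 6.80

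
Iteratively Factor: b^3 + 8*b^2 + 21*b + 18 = (b + 3)*(b^2 + 5*b + 6) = (b + 3)^2*(b + 2)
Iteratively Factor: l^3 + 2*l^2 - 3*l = (l)*(l^2 + 2*l - 3) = l*(l - 1)*(l + 3)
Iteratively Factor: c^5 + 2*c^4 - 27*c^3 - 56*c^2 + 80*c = (c - 1)*(c^4 + 3*c^3 - 24*c^2 - 80*c) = (c - 5)*(c - 1)*(c^3 + 8*c^2 + 16*c) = c*(c - 5)*(c - 1)*(c^2 + 8*c + 16) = c*(c - 5)*(c - 1)*(c + 4)*(c + 4)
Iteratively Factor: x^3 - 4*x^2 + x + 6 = (x + 1)*(x^2 - 5*x + 6) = (x - 3)*(x + 1)*(x - 2)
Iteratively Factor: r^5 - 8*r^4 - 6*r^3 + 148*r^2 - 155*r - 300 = (r - 3)*(r^4 - 5*r^3 - 21*r^2 + 85*r + 100) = (r - 3)*(r + 1)*(r^3 - 6*r^2 - 15*r + 100) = (r - 3)*(r + 1)*(r + 4)*(r^2 - 10*r + 25) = (r - 5)*(r - 3)*(r + 1)*(r + 4)*(r - 5)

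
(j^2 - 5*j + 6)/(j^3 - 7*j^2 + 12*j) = (j - 2)/(j*(j - 4))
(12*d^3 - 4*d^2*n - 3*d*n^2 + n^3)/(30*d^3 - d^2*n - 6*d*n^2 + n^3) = (2*d - n)/(5*d - n)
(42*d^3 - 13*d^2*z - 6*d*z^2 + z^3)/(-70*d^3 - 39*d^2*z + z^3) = (-6*d^2 + d*z + z^2)/(10*d^2 + 7*d*z + z^2)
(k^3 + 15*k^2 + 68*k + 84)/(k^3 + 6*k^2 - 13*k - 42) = (k + 6)/(k - 3)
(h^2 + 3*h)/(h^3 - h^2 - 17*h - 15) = h/(h^2 - 4*h - 5)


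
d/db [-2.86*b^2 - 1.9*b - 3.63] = -5.72*b - 1.9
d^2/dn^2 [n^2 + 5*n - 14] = 2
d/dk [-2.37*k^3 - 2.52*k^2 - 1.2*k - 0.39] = -7.11*k^2 - 5.04*k - 1.2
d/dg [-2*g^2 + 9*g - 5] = 9 - 4*g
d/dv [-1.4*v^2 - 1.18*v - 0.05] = -2.8*v - 1.18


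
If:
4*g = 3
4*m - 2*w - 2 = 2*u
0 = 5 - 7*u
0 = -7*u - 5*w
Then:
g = 3/4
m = 5/14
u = 5/7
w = -1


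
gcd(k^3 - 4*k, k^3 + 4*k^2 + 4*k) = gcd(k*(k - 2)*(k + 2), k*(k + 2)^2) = k^2 + 2*k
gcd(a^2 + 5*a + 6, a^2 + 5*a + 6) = a^2 + 5*a + 6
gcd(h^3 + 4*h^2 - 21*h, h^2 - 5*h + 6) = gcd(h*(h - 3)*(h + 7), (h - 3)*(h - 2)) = h - 3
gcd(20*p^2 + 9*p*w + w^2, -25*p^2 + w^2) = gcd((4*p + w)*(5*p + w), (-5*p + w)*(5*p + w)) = 5*p + w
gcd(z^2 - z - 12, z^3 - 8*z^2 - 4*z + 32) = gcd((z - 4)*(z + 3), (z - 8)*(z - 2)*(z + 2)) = 1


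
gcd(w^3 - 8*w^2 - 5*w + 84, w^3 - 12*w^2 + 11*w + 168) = w^2 - 4*w - 21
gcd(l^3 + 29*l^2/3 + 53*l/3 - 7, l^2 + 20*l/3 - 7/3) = l^2 + 20*l/3 - 7/3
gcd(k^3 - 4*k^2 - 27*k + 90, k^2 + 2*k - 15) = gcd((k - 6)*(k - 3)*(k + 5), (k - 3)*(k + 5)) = k^2 + 2*k - 15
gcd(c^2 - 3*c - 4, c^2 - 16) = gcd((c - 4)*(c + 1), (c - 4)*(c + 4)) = c - 4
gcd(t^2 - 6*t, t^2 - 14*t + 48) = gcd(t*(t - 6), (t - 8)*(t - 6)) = t - 6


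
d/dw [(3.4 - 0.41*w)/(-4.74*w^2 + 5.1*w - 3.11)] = (-1.9434*w^2 + 32.232*w - 16.0649)/(22.4676*w^4 - 48.348*w^3 + 55.4928*w^2 - 31.722*w + 9.6721)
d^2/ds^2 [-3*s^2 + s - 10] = -6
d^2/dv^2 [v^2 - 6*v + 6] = 2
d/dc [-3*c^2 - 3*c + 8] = -6*c - 3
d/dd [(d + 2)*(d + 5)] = 2*d + 7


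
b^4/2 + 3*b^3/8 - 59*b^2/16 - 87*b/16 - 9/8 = (b/2 + 1)*(b - 3)*(b + 1/4)*(b + 3/2)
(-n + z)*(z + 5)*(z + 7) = -n*z^2 - 12*n*z - 35*n + z^3 + 12*z^2 + 35*z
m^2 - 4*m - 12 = (m - 6)*(m + 2)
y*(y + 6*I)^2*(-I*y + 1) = -I*y^4 + 13*y^3 + 48*I*y^2 - 36*y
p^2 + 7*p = p*(p + 7)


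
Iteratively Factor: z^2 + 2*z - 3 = (z + 3)*(z - 1)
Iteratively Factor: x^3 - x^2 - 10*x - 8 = (x + 2)*(x^2 - 3*x - 4) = (x + 1)*(x + 2)*(x - 4)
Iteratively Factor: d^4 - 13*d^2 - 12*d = (d - 4)*(d^3 + 4*d^2 + 3*d) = (d - 4)*(d + 1)*(d^2 + 3*d) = d*(d - 4)*(d + 1)*(d + 3)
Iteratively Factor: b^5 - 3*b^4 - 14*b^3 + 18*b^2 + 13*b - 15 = (b - 1)*(b^4 - 2*b^3 - 16*b^2 + 2*b + 15) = (b - 1)*(b + 3)*(b^3 - 5*b^2 - b + 5) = (b - 1)*(b + 1)*(b + 3)*(b^2 - 6*b + 5) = (b - 1)^2*(b + 1)*(b + 3)*(b - 5)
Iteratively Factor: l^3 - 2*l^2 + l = (l)*(l^2 - 2*l + 1) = l*(l - 1)*(l - 1)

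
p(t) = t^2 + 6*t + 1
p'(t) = 2*t + 6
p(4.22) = 44.13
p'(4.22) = 14.44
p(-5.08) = -3.67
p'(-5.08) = -4.16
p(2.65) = 23.92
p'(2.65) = 11.30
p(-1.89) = -6.77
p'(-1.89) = 2.22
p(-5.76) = -0.38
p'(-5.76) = -5.52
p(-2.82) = -7.97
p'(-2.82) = 0.36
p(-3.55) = -7.70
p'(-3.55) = -1.10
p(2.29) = 19.98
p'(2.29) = 10.58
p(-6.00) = 1.00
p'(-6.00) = -6.00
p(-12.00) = 73.00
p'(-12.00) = -18.00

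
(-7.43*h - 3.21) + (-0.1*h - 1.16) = -7.53*h - 4.37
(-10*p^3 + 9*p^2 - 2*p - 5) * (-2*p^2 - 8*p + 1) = 20*p^5 + 62*p^4 - 78*p^3 + 35*p^2 + 38*p - 5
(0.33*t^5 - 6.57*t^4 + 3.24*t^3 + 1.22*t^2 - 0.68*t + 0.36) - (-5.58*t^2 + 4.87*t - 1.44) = 0.33*t^5 - 6.57*t^4 + 3.24*t^3 + 6.8*t^2 - 5.55*t + 1.8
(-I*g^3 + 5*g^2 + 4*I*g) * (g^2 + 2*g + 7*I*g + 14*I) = -I*g^5 + 12*g^4 - 2*I*g^4 + 24*g^3 + 39*I*g^3 - 28*g^2 + 78*I*g^2 - 56*g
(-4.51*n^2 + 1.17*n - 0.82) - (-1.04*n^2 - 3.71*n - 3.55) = -3.47*n^2 + 4.88*n + 2.73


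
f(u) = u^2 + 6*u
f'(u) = 2*u + 6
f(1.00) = 7.00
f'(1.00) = 8.00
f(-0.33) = -1.87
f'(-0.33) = 5.34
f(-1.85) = -7.68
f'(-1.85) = 2.30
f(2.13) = 17.32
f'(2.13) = 10.26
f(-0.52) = -2.85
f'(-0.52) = 4.96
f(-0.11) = -0.65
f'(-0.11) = 5.78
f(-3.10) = -8.99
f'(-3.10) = -0.20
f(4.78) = 51.53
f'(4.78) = 15.56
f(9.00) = 135.00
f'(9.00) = 24.00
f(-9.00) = 27.00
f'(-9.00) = -12.00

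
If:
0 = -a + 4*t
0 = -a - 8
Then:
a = -8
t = -2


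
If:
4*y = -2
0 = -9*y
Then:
No Solution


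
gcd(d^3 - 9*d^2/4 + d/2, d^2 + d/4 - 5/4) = 1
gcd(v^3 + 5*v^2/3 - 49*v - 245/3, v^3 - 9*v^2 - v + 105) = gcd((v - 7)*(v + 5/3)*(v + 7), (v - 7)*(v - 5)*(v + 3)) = v - 7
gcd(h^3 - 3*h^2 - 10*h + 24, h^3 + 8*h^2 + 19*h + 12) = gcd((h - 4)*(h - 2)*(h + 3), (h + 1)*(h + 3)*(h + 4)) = h + 3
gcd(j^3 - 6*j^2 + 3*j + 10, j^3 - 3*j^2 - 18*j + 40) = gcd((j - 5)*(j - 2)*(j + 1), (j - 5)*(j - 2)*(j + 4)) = j^2 - 7*j + 10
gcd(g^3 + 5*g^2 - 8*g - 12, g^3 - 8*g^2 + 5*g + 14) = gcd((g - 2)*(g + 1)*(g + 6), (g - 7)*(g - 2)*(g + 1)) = g^2 - g - 2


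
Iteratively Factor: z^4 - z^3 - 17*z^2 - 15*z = (z - 5)*(z^3 + 4*z^2 + 3*z) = z*(z - 5)*(z^2 + 4*z + 3) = z*(z - 5)*(z + 3)*(z + 1)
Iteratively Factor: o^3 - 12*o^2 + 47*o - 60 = (o - 4)*(o^2 - 8*o + 15) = (o - 4)*(o - 3)*(o - 5)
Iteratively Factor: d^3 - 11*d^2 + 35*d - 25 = (d - 5)*(d^2 - 6*d + 5) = (d - 5)*(d - 1)*(d - 5)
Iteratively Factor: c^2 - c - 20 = (c + 4)*(c - 5)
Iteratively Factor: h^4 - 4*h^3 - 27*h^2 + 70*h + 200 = (h + 4)*(h^3 - 8*h^2 + 5*h + 50) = (h - 5)*(h + 4)*(h^2 - 3*h - 10) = (h - 5)^2*(h + 4)*(h + 2)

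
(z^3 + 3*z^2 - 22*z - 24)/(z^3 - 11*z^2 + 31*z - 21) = (z^3 + 3*z^2 - 22*z - 24)/(z^3 - 11*z^2 + 31*z - 21)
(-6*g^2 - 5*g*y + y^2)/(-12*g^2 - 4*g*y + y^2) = (g + y)/(2*g + y)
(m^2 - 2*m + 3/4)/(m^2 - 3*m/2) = (m - 1/2)/m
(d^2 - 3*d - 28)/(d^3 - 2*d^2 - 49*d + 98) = (d + 4)/(d^2 + 5*d - 14)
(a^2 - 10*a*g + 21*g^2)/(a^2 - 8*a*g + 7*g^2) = (a - 3*g)/(a - g)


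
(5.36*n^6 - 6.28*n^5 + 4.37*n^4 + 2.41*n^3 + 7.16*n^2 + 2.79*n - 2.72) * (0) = 0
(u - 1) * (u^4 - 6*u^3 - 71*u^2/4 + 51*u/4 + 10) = u^5 - 7*u^4 - 47*u^3/4 + 61*u^2/2 - 11*u/4 - 10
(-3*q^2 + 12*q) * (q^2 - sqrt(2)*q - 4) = -3*q^4 + 3*sqrt(2)*q^3 + 12*q^3 - 12*sqrt(2)*q^2 + 12*q^2 - 48*q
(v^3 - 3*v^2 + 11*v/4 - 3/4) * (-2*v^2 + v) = -2*v^5 + 7*v^4 - 17*v^3/2 + 17*v^2/4 - 3*v/4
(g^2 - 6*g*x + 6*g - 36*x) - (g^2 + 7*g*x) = -13*g*x + 6*g - 36*x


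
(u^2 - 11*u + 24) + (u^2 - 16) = 2*u^2 - 11*u + 8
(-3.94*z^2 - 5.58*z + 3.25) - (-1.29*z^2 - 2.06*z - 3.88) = -2.65*z^2 - 3.52*z + 7.13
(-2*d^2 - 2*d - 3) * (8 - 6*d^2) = 12*d^4 + 12*d^3 + 2*d^2 - 16*d - 24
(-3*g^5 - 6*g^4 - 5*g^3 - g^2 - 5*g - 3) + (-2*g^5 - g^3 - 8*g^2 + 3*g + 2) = -5*g^5 - 6*g^4 - 6*g^3 - 9*g^2 - 2*g - 1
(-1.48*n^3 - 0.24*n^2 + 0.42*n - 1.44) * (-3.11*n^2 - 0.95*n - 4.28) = 4.6028*n^5 + 2.1524*n^4 + 5.2562*n^3 + 5.1066*n^2 - 0.4296*n + 6.1632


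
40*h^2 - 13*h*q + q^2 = (-8*h + q)*(-5*h + q)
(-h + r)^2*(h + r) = h^3 - h^2*r - h*r^2 + r^3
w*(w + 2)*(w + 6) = w^3 + 8*w^2 + 12*w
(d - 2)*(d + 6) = d^2 + 4*d - 12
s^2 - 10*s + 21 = (s - 7)*(s - 3)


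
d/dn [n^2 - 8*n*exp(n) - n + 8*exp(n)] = -8*n*exp(n) + 2*n - 1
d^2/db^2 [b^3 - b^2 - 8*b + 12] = 6*b - 2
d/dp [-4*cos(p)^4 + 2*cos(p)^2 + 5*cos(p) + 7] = (16*cos(p)^3 - 4*cos(p) - 5)*sin(p)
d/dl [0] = 0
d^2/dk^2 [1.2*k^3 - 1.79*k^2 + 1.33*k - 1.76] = 7.2*k - 3.58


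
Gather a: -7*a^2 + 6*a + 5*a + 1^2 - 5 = -7*a^2 + 11*a - 4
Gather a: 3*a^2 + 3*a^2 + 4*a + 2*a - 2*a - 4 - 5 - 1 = 6*a^2 + 4*a - 10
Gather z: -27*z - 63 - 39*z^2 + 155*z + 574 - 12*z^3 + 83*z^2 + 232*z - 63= -12*z^3 + 44*z^2 + 360*z + 448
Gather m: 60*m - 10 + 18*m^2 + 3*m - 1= 18*m^2 + 63*m - 11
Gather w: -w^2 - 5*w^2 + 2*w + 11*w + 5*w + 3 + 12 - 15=-6*w^2 + 18*w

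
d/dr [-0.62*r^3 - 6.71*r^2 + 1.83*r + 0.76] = -1.86*r^2 - 13.42*r + 1.83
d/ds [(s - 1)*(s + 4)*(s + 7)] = 3*s^2 + 20*s + 17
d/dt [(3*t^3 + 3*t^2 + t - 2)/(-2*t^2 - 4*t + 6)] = (-3*t^4 - 12*t^3 + 22*t^2 + 14*t - 1)/(2*(t^4 + 4*t^3 - 2*t^2 - 12*t + 9))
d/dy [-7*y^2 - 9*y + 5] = -14*y - 9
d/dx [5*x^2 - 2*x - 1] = 10*x - 2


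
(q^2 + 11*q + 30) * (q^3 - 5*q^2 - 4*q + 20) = q^5 + 6*q^4 - 29*q^3 - 174*q^2 + 100*q + 600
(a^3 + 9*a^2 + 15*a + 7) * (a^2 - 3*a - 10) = a^5 + 6*a^4 - 22*a^3 - 128*a^2 - 171*a - 70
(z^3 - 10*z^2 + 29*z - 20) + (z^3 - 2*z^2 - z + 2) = 2*z^3 - 12*z^2 + 28*z - 18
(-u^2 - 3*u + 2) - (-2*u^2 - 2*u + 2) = u^2 - u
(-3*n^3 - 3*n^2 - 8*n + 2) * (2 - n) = 3*n^4 - 3*n^3 + 2*n^2 - 18*n + 4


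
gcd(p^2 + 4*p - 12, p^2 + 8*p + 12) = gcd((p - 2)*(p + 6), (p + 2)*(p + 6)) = p + 6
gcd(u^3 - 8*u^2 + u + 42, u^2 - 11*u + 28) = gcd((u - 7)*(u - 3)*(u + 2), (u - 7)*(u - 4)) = u - 7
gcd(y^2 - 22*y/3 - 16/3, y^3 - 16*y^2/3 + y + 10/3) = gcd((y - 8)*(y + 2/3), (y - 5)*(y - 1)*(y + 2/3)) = y + 2/3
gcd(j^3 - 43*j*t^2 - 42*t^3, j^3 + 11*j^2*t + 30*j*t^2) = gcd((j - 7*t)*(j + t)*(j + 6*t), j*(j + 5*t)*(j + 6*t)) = j + 6*t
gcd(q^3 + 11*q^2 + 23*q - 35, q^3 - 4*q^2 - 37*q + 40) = q^2 + 4*q - 5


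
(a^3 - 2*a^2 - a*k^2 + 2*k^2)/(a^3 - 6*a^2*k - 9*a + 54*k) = (a^3 - 2*a^2 - a*k^2 + 2*k^2)/(a^3 - 6*a^2*k - 9*a + 54*k)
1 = 1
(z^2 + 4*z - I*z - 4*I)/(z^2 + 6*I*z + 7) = (z + 4)/(z + 7*I)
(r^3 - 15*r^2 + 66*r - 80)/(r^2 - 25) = (r^2 - 10*r + 16)/(r + 5)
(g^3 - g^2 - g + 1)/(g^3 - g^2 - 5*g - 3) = (g^2 - 2*g + 1)/(g^2 - 2*g - 3)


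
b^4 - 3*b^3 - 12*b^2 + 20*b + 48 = (b - 4)*(b - 3)*(b + 2)^2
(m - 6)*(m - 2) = m^2 - 8*m + 12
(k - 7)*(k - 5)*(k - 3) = k^3 - 15*k^2 + 71*k - 105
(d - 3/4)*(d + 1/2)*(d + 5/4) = d^3 + d^2 - 11*d/16 - 15/32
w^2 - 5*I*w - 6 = (w - 3*I)*(w - 2*I)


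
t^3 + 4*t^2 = t^2*(t + 4)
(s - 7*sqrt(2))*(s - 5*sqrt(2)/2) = s^2 - 19*sqrt(2)*s/2 + 35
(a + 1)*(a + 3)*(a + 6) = a^3 + 10*a^2 + 27*a + 18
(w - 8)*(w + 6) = w^2 - 2*w - 48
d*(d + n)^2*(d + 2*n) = d^4 + 4*d^3*n + 5*d^2*n^2 + 2*d*n^3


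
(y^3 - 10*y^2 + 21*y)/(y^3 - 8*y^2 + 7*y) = (y - 3)/(y - 1)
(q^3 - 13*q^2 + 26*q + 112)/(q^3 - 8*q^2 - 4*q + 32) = (q - 7)/(q - 2)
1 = 1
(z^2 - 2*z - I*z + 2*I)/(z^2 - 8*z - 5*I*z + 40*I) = (z^2 - 2*z - I*z + 2*I)/(z^2 - 8*z - 5*I*z + 40*I)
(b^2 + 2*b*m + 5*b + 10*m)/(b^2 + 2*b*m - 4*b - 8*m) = (b + 5)/(b - 4)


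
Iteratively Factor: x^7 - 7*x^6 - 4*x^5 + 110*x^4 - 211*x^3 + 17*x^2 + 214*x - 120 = (x - 1)*(x^6 - 6*x^5 - 10*x^4 + 100*x^3 - 111*x^2 - 94*x + 120) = (x - 1)^2*(x^5 - 5*x^4 - 15*x^3 + 85*x^2 - 26*x - 120) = (x - 2)*(x - 1)^2*(x^4 - 3*x^3 - 21*x^2 + 43*x + 60) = (x - 5)*(x - 2)*(x - 1)^2*(x^3 + 2*x^2 - 11*x - 12) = (x - 5)*(x - 3)*(x - 2)*(x - 1)^2*(x^2 + 5*x + 4) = (x - 5)*(x - 3)*(x - 2)*(x - 1)^2*(x + 1)*(x + 4)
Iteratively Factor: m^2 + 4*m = (m + 4)*(m)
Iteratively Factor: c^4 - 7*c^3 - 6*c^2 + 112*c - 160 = (c + 4)*(c^3 - 11*c^2 + 38*c - 40) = (c - 2)*(c + 4)*(c^2 - 9*c + 20) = (c - 4)*(c - 2)*(c + 4)*(c - 5)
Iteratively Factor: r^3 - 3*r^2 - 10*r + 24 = (r + 3)*(r^2 - 6*r + 8) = (r - 4)*(r + 3)*(r - 2)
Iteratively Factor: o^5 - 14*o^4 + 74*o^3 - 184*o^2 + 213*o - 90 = (o - 1)*(o^4 - 13*o^3 + 61*o^2 - 123*o + 90) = (o - 2)*(o - 1)*(o^3 - 11*o^2 + 39*o - 45) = (o - 5)*(o - 2)*(o - 1)*(o^2 - 6*o + 9) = (o - 5)*(o - 3)*(o - 2)*(o - 1)*(o - 3)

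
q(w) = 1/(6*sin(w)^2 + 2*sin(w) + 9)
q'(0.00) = -0.02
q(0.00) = 0.11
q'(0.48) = -0.05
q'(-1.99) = -0.02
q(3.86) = 0.10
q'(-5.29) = -0.03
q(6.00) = 0.11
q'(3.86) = -0.04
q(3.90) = 0.10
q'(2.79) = 0.05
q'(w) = (-12*sin(w)*cos(w) - 2*cos(w))/(6*sin(w)^2 + 2*sin(w) + 9)^2 = -2*(6*sin(w) + 1)*cos(w)/(6*sin(w)^2 + 2*sin(w) + 9)^2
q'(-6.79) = 0.04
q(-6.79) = 0.11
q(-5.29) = 0.07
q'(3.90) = -0.04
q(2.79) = 0.10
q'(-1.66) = -0.01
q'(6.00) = 0.02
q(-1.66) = 0.08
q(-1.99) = 0.08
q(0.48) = 0.09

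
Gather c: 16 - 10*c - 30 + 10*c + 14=0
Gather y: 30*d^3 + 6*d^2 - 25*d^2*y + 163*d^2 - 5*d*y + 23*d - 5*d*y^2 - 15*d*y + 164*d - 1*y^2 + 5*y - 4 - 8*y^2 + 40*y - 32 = 30*d^3 + 169*d^2 + 187*d + y^2*(-5*d - 9) + y*(-25*d^2 - 20*d + 45) - 36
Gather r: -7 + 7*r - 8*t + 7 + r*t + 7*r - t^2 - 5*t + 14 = r*(t + 14) - t^2 - 13*t + 14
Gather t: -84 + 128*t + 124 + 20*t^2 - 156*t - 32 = 20*t^2 - 28*t + 8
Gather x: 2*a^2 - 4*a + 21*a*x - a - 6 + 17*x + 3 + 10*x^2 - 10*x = 2*a^2 - 5*a + 10*x^2 + x*(21*a + 7) - 3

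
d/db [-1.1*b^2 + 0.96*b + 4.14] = 0.96 - 2.2*b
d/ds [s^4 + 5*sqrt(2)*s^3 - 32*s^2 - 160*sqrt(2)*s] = 4*s^3 + 15*sqrt(2)*s^2 - 64*s - 160*sqrt(2)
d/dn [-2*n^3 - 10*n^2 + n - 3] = -6*n^2 - 20*n + 1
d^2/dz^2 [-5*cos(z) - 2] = 5*cos(z)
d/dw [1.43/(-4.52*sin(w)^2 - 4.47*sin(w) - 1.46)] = (12.9272*sin(w) + 6.3921)*cos(w)/(4.52*sin(w)^2 + 4.47*sin(w) + 1.46)^2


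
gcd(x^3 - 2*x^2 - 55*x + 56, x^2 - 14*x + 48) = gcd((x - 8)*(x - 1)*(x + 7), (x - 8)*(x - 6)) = x - 8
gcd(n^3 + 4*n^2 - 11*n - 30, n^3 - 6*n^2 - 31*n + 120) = n^2 + 2*n - 15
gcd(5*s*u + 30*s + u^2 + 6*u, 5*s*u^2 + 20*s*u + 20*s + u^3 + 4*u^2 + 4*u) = 5*s + u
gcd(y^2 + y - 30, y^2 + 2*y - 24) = y + 6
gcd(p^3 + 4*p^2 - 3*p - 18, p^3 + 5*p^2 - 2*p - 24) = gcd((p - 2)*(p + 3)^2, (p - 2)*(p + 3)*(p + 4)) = p^2 + p - 6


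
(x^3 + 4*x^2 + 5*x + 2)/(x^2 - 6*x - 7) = (x^2 + 3*x + 2)/(x - 7)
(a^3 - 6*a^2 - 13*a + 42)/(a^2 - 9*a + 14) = a + 3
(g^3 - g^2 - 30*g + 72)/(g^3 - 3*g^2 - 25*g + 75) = (g^2 + 2*g - 24)/(g^2 - 25)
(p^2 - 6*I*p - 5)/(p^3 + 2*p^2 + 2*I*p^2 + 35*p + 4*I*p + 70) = (p - I)/(p^2 + p*(2 + 7*I) + 14*I)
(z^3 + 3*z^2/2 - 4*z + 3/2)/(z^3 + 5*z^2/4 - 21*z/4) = 2*(2*z^2 - 3*z + 1)/(z*(4*z - 7))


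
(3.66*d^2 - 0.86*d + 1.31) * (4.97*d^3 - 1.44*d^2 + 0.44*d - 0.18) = 18.1902*d^5 - 9.5446*d^4 + 9.3595*d^3 - 2.9236*d^2 + 0.7312*d - 0.2358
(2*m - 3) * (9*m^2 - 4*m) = 18*m^3 - 35*m^2 + 12*m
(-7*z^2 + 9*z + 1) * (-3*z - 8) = 21*z^3 + 29*z^2 - 75*z - 8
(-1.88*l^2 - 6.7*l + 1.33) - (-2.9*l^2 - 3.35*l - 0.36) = 1.02*l^2 - 3.35*l + 1.69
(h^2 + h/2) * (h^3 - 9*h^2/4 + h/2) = h^5 - 7*h^4/4 - 5*h^3/8 + h^2/4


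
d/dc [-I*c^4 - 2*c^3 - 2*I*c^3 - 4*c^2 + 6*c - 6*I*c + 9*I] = -4*I*c^3 - 6*c^2*(1 + I) - 8*c + 6 - 6*I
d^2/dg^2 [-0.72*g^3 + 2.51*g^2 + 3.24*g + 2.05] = 5.02 - 4.32*g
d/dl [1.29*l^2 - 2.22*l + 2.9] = 2.58*l - 2.22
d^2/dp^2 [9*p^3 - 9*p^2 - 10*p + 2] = 54*p - 18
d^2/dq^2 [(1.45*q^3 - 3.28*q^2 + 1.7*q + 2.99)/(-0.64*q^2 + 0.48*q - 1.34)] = (-1.77635683940025e-15*q^5 + 1.77635683940025e-15*q^4 + 2.441472*q^3 - 18.629952*q^2 - 1.363032*q + 13.342912)/(0.262144*q^6 - 0.589824*q^5 + 2.08896*q^4 - 2.58048*q^3 + 4.37376*q^2 - 2.585664*q + 2.406104)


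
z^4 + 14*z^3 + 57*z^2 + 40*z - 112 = (z - 1)*(z + 4)^2*(z + 7)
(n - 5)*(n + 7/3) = n^2 - 8*n/3 - 35/3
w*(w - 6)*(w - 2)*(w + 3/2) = w^4 - 13*w^3/2 + 18*w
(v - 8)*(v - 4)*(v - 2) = v^3 - 14*v^2 + 56*v - 64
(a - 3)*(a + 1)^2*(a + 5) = a^4 + 4*a^3 - 10*a^2 - 28*a - 15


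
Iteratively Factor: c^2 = (c)*(c)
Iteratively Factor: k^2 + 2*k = (k)*(k + 2)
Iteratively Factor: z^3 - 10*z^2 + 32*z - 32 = (z - 4)*(z^2 - 6*z + 8) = (z - 4)^2*(z - 2)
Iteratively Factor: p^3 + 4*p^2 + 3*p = (p + 1)*(p^2 + 3*p) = p*(p + 1)*(p + 3)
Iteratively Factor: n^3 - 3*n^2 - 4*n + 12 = (n - 3)*(n^2 - 4) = (n - 3)*(n + 2)*(n - 2)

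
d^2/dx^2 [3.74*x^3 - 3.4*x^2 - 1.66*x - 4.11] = 22.44*x - 6.8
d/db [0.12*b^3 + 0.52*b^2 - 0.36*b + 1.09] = 0.36*b^2 + 1.04*b - 0.36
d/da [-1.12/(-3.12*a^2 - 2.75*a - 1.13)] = (-6.9888*a - 3.08)/(3.12*a^2 + 2.75*a + 1.13)^2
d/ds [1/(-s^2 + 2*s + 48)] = 2*(s - 1)/(-s^2 + 2*s + 48)^2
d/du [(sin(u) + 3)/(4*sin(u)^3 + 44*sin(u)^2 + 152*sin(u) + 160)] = -(sin(u)^3 + 10*sin(u)^2 + 33*sin(u) + 37)*cos(u)/(2*(sin(u)^3 + 11*sin(u)^2 + 38*sin(u) + 40)^2)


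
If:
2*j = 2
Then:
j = 1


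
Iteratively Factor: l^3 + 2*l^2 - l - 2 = (l + 1)*(l^2 + l - 2) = (l - 1)*(l + 1)*(l + 2)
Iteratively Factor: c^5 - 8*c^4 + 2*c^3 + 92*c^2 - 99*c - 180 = (c + 3)*(c^4 - 11*c^3 + 35*c^2 - 13*c - 60) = (c - 5)*(c + 3)*(c^3 - 6*c^2 + 5*c + 12) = (c - 5)*(c + 1)*(c + 3)*(c^2 - 7*c + 12) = (c - 5)*(c - 3)*(c + 1)*(c + 3)*(c - 4)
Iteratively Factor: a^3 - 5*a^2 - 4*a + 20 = (a + 2)*(a^2 - 7*a + 10) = (a - 5)*(a + 2)*(a - 2)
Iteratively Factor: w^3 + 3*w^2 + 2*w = (w)*(w^2 + 3*w + 2) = w*(w + 1)*(w + 2)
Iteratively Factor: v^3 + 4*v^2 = (v)*(v^2 + 4*v) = v*(v + 4)*(v)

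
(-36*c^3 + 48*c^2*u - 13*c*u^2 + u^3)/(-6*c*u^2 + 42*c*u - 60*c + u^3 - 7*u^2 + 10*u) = (6*c^2 - 7*c*u + u^2)/(u^2 - 7*u + 10)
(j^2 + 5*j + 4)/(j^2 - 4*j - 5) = (j + 4)/(j - 5)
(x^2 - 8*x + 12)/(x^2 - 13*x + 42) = (x - 2)/(x - 7)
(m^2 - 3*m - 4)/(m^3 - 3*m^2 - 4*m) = 1/m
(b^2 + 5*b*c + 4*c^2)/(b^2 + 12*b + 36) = (b^2 + 5*b*c + 4*c^2)/(b^2 + 12*b + 36)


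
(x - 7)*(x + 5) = x^2 - 2*x - 35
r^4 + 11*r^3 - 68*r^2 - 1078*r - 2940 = (r + 5)*(r + 6)*(r - 7*sqrt(2))*(r + 7*sqrt(2))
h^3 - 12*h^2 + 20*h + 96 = (h - 8)*(h - 6)*(h + 2)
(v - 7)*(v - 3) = v^2 - 10*v + 21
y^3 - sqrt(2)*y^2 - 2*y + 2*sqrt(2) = (y - sqrt(2))^2*(y + sqrt(2))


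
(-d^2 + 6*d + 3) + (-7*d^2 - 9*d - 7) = -8*d^2 - 3*d - 4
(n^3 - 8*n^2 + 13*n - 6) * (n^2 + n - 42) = n^5 - 7*n^4 - 37*n^3 + 343*n^2 - 552*n + 252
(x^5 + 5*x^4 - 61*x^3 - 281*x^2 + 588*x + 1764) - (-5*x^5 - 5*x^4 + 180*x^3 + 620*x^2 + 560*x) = 6*x^5 + 10*x^4 - 241*x^3 - 901*x^2 + 28*x + 1764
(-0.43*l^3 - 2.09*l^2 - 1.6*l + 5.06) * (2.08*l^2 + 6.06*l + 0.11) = -0.8944*l^5 - 6.953*l^4 - 16.0407*l^3 + 0.598899999999999*l^2 + 30.4876*l + 0.5566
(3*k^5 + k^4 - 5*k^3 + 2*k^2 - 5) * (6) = 18*k^5 + 6*k^4 - 30*k^3 + 12*k^2 - 30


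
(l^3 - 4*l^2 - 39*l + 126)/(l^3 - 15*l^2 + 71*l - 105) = (l + 6)/(l - 5)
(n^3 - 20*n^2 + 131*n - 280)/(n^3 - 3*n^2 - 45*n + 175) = (n^2 - 15*n + 56)/(n^2 + 2*n - 35)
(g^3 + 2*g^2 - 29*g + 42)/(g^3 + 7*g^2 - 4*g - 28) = (g - 3)/(g + 2)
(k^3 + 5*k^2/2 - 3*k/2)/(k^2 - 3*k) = (2*k^2 + 5*k - 3)/(2*(k - 3))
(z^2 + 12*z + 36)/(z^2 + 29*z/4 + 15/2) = 4*(z + 6)/(4*z + 5)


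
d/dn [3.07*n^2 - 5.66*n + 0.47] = 6.14*n - 5.66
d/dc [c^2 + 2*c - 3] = 2*c + 2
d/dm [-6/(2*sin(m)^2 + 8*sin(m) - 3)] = 24*(sin(m) + 2)*cos(m)/(8*sin(m) - cos(2*m) - 2)^2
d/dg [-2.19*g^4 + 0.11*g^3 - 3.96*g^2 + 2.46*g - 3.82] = -8.76*g^3 + 0.33*g^2 - 7.92*g + 2.46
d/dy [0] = 0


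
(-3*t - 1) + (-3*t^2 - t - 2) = -3*t^2 - 4*t - 3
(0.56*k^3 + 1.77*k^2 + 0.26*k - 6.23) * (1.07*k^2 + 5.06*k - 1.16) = 0.5992*k^5 + 4.7275*k^4 + 8.5848*k^3 - 7.4037*k^2 - 31.8254*k + 7.2268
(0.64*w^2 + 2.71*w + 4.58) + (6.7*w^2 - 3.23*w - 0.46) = 7.34*w^2 - 0.52*w + 4.12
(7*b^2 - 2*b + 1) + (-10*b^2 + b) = -3*b^2 - b + 1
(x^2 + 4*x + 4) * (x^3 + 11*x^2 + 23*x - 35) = x^5 + 15*x^4 + 71*x^3 + 101*x^2 - 48*x - 140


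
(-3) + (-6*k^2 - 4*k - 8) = -6*k^2 - 4*k - 11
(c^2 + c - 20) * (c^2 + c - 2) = c^4 + 2*c^3 - 21*c^2 - 22*c + 40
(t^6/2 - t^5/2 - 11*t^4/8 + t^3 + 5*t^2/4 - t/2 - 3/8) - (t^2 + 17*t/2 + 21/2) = t^6/2 - t^5/2 - 11*t^4/8 + t^3 + t^2/4 - 9*t - 87/8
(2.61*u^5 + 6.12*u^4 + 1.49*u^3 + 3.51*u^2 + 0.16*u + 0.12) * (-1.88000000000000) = -4.9068*u^5 - 11.5056*u^4 - 2.8012*u^3 - 6.5988*u^2 - 0.3008*u - 0.2256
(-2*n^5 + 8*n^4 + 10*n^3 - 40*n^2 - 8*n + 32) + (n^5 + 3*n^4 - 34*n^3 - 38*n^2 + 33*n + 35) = -n^5 + 11*n^4 - 24*n^3 - 78*n^2 + 25*n + 67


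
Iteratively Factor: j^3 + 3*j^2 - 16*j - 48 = (j - 4)*(j^2 + 7*j + 12) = (j - 4)*(j + 3)*(j + 4)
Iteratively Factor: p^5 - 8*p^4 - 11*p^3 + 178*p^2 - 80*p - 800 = (p - 5)*(p^4 - 3*p^3 - 26*p^2 + 48*p + 160) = (p - 5)^2*(p^3 + 2*p^2 - 16*p - 32) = (p - 5)^2*(p - 4)*(p^2 + 6*p + 8) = (p - 5)^2*(p - 4)*(p + 4)*(p + 2)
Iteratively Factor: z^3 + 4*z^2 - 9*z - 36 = (z + 4)*(z^2 - 9) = (z + 3)*(z + 4)*(z - 3)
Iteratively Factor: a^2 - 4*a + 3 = (a - 3)*(a - 1)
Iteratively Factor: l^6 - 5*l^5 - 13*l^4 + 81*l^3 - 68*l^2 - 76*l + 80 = (l + 4)*(l^5 - 9*l^4 + 23*l^3 - 11*l^2 - 24*l + 20) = (l - 2)*(l + 4)*(l^4 - 7*l^3 + 9*l^2 + 7*l - 10) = (l - 5)*(l - 2)*(l + 4)*(l^3 - 2*l^2 - l + 2) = (l - 5)*(l - 2)*(l - 1)*(l + 4)*(l^2 - l - 2) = (l - 5)*(l - 2)^2*(l - 1)*(l + 4)*(l + 1)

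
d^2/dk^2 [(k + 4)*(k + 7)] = 2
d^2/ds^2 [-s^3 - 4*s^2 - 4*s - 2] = -6*s - 8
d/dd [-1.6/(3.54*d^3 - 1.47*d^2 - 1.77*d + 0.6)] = (16.992*d^2 - 4.704*d - 2.832)/(3.54*d^3 - 1.47*d^2 - 1.77*d + 0.6)^2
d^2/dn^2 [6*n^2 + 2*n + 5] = 12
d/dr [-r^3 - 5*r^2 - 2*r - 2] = -3*r^2 - 10*r - 2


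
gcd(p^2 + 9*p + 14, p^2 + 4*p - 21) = p + 7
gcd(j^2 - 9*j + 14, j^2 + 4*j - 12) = j - 2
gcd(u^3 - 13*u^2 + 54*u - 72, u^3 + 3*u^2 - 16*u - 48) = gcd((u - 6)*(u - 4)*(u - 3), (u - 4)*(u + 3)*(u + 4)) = u - 4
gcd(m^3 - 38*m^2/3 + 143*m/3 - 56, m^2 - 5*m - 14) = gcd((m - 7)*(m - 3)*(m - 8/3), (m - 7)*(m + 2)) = m - 7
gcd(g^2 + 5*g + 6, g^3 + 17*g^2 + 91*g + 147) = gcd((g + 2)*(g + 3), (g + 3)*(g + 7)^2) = g + 3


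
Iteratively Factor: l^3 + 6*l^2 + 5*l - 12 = (l + 4)*(l^2 + 2*l - 3) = (l - 1)*(l + 4)*(l + 3)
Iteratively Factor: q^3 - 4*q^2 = (q)*(q^2 - 4*q) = q^2*(q - 4)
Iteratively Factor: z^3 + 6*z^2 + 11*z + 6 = (z + 1)*(z^2 + 5*z + 6) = (z + 1)*(z + 2)*(z + 3)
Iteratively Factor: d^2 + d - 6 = (d + 3)*(d - 2)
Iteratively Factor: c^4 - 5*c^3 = (c)*(c^3 - 5*c^2) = c^2*(c^2 - 5*c) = c^3*(c - 5)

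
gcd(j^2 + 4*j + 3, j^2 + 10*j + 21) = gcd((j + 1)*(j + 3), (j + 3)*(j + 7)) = j + 3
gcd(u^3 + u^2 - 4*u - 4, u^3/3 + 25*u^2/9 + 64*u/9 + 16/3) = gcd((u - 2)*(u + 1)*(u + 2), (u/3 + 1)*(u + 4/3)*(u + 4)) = 1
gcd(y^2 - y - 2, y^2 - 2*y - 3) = y + 1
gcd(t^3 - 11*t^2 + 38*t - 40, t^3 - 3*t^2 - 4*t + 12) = t - 2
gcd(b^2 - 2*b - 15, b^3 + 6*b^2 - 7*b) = 1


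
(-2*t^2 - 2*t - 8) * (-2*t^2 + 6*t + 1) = 4*t^4 - 8*t^3 + 2*t^2 - 50*t - 8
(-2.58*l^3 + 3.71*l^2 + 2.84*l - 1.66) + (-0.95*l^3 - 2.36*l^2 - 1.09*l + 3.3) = -3.53*l^3 + 1.35*l^2 + 1.75*l + 1.64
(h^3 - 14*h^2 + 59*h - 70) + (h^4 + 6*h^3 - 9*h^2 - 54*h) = h^4 + 7*h^3 - 23*h^2 + 5*h - 70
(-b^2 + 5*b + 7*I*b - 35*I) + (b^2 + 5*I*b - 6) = 5*b + 12*I*b - 6 - 35*I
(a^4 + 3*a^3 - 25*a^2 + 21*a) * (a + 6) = a^5 + 9*a^4 - 7*a^3 - 129*a^2 + 126*a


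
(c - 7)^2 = c^2 - 14*c + 49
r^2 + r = r*(r + 1)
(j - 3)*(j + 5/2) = j^2 - j/2 - 15/2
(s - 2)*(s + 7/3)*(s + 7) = s^3 + 22*s^2/3 - 7*s/3 - 98/3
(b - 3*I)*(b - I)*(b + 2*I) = b^3 - 2*I*b^2 + 5*b - 6*I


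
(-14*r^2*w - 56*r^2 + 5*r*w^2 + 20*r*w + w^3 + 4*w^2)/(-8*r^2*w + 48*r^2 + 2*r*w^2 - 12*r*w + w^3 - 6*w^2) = (7*r*w + 28*r + w^2 + 4*w)/(4*r*w - 24*r + w^2 - 6*w)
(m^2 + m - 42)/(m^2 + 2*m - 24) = (m^2 + m - 42)/(m^2 + 2*m - 24)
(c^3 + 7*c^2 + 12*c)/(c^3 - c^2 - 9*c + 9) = c*(c + 4)/(c^2 - 4*c + 3)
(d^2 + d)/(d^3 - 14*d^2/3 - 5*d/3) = 3*(d + 1)/(3*d^2 - 14*d - 5)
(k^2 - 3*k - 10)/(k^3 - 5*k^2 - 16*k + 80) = (k + 2)/(k^2 - 16)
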